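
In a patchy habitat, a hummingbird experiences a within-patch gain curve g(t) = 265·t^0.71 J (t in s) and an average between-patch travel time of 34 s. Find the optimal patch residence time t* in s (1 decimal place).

83.2 s

By the marginal value theorem, leave when the instantaneous gain rate g'(t) equals the habitat-wide average g(t)/(T + t).
g'(t) = 0.71·265·t^-0.29. Setting 0.71·265·t^-0.29 = 265·t^0.71/(34+t) gives 0.71(34+t) = t, so 0.29·t = 0.71×34.
t* = 0.71×34/0.29 = 83.24 s.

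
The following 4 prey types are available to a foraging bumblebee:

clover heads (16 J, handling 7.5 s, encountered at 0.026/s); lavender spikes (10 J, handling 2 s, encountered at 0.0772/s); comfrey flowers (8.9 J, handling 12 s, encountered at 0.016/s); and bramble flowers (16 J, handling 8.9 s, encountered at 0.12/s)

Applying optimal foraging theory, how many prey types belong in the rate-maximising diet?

3

Profitabilities (E/h, J/s): lavender spikes 5, clover heads 2.13, bramble flowers 1.8, comfrey flowers 0.742. Add prey in this order while the next type's profitability exceeds the intake rate on those already taken.
Rate on top 1: 0.6687. clover heads: 2.13 > 0.6687 → include.
Rate on top 2: 0.8804. bramble flowers: 1.8 > 0.8804 → include.
Rate on top 3: 1.286. comfrey flowers: 0.742 < 1.286 → exclude; stop.
Optimal diet: lavender spikes, clover heads, bramble flowers — 3 of 4 types.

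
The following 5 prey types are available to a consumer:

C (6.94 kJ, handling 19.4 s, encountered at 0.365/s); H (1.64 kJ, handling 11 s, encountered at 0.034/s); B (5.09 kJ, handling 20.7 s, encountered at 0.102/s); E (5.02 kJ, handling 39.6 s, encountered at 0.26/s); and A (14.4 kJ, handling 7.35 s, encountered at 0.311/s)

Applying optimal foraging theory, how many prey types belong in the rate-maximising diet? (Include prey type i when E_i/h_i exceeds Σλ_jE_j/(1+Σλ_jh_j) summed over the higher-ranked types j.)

1

E/h in descending order: A 1.96, C 0.358, B 0.246, H 0.149, E 0.127 kJ/s. The optimal diet is the largest prefix of this list for which every included type satisfies E_i/h_i > R on the types above it.
Rate on top 1: 1.363. C: 0.358 < 1.363 → exclude; stop.
Optimal diet: A — 1 of 5 types.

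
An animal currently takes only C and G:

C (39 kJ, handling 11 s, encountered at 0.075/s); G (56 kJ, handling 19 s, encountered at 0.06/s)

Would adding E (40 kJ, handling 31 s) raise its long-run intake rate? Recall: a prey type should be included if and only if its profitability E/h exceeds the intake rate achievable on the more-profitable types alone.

Current rate: (0.075×39 + 0.06×56)/(1 + 0.075×11 + 0.06×19) = 2.12 kJ/s.
Profitability of E: 40/31 = 1.29 kJ/s.
1.29 < 2.12, so adding E would lower the average — exclude it.

No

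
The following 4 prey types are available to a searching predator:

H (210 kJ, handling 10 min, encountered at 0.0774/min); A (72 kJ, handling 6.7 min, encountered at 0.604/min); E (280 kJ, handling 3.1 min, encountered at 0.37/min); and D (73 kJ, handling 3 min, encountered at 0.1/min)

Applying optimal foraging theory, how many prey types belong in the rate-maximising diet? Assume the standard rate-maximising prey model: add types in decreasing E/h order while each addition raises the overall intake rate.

1

Rank by E/h (kJ/min): E 90.3, D 24.3, H 21, A 10.7. Include each in turn until the next type's E/h falls below the running intake rate.
Rate on top 1: 48.25. D: 24.3 < 48.25 → exclude; stop.
Optimal diet: E — 1 of 4 types.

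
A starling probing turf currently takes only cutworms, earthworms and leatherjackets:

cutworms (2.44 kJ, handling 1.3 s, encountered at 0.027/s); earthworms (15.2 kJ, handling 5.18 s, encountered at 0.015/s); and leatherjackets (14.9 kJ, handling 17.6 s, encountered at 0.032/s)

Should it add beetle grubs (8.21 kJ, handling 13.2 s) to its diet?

On cutworms, earthworms and leatherjackets alone, R = ΣλE/(1+Σλh) = 0.7707/1.676 = 0.4598 kJ/s.
beetle grubs: E/h = 8.21/13.2 = 0.622 kJ/s.
Since 0.622 > R, including beetle grubs increases the long-run rate.

Yes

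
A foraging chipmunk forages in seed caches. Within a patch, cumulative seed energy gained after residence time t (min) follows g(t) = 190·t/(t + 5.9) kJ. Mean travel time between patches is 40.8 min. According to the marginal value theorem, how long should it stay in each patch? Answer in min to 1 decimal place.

15.5 min

By the marginal value theorem, leave when the instantaneous gain rate g'(t) equals the habitat-wide average g(t)/(T + t).
g'(t) = 190·5.9/(t + 5.9)². Setting 190·5.9/(t+5.9)² = 190t/[(t+5.9)(40.8+t)] gives 5.9(40.8+t) = t(t+5.9), so t² = 5.9×40.8 = 240.7.
t* = √240.7 = 15.52 min.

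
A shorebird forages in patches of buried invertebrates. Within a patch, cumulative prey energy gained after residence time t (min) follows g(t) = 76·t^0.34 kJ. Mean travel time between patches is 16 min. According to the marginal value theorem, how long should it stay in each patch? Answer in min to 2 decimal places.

By the marginal value theorem, leave when the instantaneous gain rate g'(t) equals the habitat-wide average g(t)/(T + t).
g'(t) = 0.34·76·t^-0.66. Setting 0.34·76·t^-0.66 = 76·t^0.34/(16+t) gives 0.34(16+t) = t, so 0.66·t = 0.34×16.
t* = 0.34×16/0.66 = 8.242 min.

8.24 min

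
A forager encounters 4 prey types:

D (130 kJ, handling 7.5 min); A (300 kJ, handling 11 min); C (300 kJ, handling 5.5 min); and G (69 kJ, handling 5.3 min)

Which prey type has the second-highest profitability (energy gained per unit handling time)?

A

In descending order of E/h:
C: 300/5.5 = 54.5 kJ/min
A: 300/11 = 27.3 kJ/min
D: 130/7.5 = 17.3 kJ/min
G: 69/5.3 = 13 kJ/min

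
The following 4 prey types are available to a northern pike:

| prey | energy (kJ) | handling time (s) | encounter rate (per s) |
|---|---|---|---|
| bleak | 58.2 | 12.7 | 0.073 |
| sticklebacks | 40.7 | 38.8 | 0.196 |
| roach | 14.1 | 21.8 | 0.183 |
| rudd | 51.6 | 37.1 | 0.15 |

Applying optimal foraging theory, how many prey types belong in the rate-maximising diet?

Rank by E/h (kJ/s): bleak 4.58, rudd 1.39, sticklebacks 1.05, roach 0.647. Include each in turn until the next type's E/h falls below the running intake rate.
Rate on top 1: 2.205. rudd: 1.39 < 2.205 → exclude; stop.
Optimal diet: bleak — 1 of 4 types.

1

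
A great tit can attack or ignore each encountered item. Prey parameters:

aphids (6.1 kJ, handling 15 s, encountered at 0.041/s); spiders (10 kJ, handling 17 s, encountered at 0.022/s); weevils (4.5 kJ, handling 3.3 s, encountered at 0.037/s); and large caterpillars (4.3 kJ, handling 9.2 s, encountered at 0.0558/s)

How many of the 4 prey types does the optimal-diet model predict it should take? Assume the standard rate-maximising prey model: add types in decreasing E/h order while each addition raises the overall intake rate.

Rank by E/h (kJ/s): weevils 1.36, spiders 0.588, large caterpillars 0.467, aphids 0.407. Include each in turn until the next type's E/h falls below the running intake rate.
Rate on top 1: 0.1484. spiders: 0.588 > 0.1484 → include.
Rate on top 2: 0.2583. large caterpillars: 0.467 > 0.2583 → include.
Rate on top 3: 0.3117. aphids: 0.407 > 0.3117 → include.
Optimal diet: weevils, spiders, large caterpillars, aphids — 4 of 4 types.

4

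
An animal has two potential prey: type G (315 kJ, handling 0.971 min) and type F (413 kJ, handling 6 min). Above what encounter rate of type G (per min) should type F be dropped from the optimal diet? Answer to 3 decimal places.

At the threshold, the rate on type G alone equals the profitability of type F: λ·315/(1 + λ·0.971) = 413/6 = 68.83.
Rearranging, λ(315 − 68.83×0.971) = 68.83, so λ = 68.83/248.2 = 0.2774 per min.

0.277 per min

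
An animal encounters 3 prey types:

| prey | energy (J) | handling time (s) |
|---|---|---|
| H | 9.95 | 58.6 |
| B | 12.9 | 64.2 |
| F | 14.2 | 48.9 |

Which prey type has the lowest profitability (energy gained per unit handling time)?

In descending order of E/h:
F: 14.2/48.9 = 0.29 J/s
B: 12.9/64.2 = 0.201 J/s
H: 9.95/58.6 = 0.17 J/s

H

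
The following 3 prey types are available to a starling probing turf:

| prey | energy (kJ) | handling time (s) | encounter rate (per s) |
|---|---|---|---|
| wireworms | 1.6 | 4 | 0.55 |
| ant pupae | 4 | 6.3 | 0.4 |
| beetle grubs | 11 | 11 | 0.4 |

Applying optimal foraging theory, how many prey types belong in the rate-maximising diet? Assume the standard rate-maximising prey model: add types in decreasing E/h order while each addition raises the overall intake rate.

Rank by E/h (kJ/s): beetle grubs 1, ant pupae 0.635, wireworms 0.4. Include each in turn until the next type's E/h falls below the running intake rate.
Rate on top 1: 0.8148. ant pupae: 0.635 < 0.8148 → exclude; stop.
Optimal diet: beetle grubs — 1 of 3 types.

1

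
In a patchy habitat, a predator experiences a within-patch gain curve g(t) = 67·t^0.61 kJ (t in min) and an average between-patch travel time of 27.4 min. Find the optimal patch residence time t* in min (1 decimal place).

By the marginal value theorem, leave when the instantaneous gain rate g'(t) equals the habitat-wide average g(t)/(T + t).
g'(t) = 0.61·67·t^-0.39. Setting 0.61·67·t^-0.39 = 67·t^0.61/(27.4+t) gives 0.61(27.4+t) = t, so 0.39·t = 0.61×27.4.
t* = 0.61×27.4/0.39 = 42.86 min.

42.9 min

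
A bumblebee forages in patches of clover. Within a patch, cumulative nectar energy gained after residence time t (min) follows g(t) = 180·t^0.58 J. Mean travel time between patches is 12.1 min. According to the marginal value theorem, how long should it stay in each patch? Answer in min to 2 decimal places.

16.71 min

Maximise g(t)/(T+t): set derivative to zero → g'(t)(T+t) = g(t).
g'(t) = 0.58·180·t^-0.42. Setting 0.58·180·t^-0.42 = 180·t^0.58/(12.1+t) gives 0.58(12.1+t) = t, so 0.42·t = 0.58×12.1.
t* = 0.58×12.1/0.42 = 16.71 min.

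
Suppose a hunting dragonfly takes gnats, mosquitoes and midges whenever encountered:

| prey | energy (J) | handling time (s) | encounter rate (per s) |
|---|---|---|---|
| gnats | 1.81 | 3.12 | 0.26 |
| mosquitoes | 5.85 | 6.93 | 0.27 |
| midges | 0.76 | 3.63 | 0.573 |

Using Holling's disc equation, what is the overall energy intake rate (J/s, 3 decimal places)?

R = (0.26×1.81 + 0.27×5.85 + 0.573×0.76) / (1 + 0.26×3.12 + 0.27×6.93 + 0.573×3.63) = 2.486/5.762 = 0.4314 J/s.

0.431 J/s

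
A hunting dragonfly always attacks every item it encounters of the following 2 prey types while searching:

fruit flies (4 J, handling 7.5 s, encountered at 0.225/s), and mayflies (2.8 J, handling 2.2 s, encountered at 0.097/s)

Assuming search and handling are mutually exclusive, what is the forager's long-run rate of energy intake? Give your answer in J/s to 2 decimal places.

Energy encountered per unit search time: 0.225×4 + 0.097×2.8 = 1.172 J/s.
Handling time per unit search time: 0.225×7.5 + 0.097×2.2 = 1.901.
Rate = 1.172/(1 + 1.901) = 0.4039 J/s.

0.40 J/s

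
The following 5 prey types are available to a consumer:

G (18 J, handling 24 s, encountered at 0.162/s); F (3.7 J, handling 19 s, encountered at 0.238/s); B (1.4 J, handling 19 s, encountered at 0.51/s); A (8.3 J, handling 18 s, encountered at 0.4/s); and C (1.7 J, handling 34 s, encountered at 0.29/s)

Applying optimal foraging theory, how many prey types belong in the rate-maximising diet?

Profitabilities (E/h, J/s): G 0.75, A 0.461, F 0.195, B 0.0737, C 0.05. Add prey in this order while the next type's profitability exceeds the intake rate on those already taken.
Rate on top 1: 0.5966. A: 0.461 < 0.5966 → exclude; stop.
Optimal diet: G — 1 of 5 types.

1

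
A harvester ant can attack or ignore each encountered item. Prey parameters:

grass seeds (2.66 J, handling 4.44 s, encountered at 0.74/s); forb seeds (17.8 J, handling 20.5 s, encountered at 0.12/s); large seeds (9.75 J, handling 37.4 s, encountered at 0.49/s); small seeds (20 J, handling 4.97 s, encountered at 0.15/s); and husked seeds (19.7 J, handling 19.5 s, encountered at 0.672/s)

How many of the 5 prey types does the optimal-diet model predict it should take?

E/h in descending order: small seeds 4.02, husked seeds 1.01, forb seeds 0.868, grass seeds 0.599, large seeds 0.261 J/s. The optimal diet is the largest prefix of this list for which every included type satisfies E_i/h_i > R on the types above it.
Rate on top 1: 1.719. husked seeds: 1.01 < 1.719 → exclude; stop.
Optimal diet: small seeds — 1 of 5 types.

1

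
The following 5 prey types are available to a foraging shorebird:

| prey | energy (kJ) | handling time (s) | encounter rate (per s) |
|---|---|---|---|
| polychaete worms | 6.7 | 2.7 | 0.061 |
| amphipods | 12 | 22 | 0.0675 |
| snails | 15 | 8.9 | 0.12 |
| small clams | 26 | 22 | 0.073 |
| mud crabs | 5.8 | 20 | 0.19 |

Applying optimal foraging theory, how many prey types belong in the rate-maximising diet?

3

E/h in descending order: polychaete worms 2.48, snails 1.69, small clams 1.18, amphipods 0.545, mud crabs 0.29 kJ/s. The optimal diet is the largest prefix of this list for which every included type satisfies E_i/h_i > R on the types above it.
Rate on top 1: 0.3509. snails: 1.69 > 0.3509 → include.
Rate on top 2: 0.9893. small clams: 1.18 > 0.9893 → include.
Rate on top 3: 1.07. amphipods: 0.545 < 1.07 → exclude; stop.
Optimal diet: polychaete worms, snails, small clams — 3 of 5 types.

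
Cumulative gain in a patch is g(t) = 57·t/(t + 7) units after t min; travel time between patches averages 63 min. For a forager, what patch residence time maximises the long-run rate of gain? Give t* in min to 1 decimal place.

21.0 min

By the marginal value theorem, leave when the instantaneous gain rate g'(t) equals the habitat-wide average g(t)/(T + t).
g'(t) = 57·7/(t + 7)². Setting 57·7/(t+7)² = 57t/[(t+7)(63+t)] gives 7(63+t) = t(t+7), so t² = 7×63 = 441.
t* = √441 = 21 min.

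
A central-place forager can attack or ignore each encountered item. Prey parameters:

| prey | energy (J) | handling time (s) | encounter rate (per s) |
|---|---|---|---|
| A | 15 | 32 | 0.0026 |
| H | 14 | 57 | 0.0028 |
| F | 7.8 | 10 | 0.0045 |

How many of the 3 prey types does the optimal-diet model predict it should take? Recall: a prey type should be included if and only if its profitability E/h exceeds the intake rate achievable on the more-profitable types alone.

3

E/h in descending order: F 0.78, A 0.469, H 0.246 J/s. The optimal diet is the largest prefix of this list for which every included type satisfies E_i/h_i > R on the types above it.
Rate on top 1: 0.03359. A: 0.469 > 0.03359 → include.
Rate on top 2: 0.06568. H: 0.246 > 0.06568 → include.
Optimal diet: F, A, H — 3 of 3 types.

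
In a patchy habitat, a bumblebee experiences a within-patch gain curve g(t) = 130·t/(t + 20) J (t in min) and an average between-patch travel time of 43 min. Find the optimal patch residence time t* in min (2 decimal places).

Maximise g(t)/(T+t): set derivative to zero → g'(t)(T+t) = g(t).
g'(t) = 130·20/(t + 20)². Setting 130·20/(t+20)² = 130t/[(t+20)(43+t)] gives 20(43+t) = t(t+20), so t² = 20×43 = 860.
t* = √860 = 29.33 min.

29.33 min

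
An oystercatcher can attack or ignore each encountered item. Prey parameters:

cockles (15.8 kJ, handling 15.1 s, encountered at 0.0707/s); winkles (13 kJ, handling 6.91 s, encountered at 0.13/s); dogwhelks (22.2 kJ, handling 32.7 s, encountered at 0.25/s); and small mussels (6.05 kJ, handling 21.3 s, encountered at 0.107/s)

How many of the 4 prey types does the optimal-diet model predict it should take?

E/h in descending order: winkles 1.88, cockles 1.05, dogwhelks 0.679, small mussels 0.284 kJ/s. The optimal diet is the largest prefix of this list for which every included type satisfies E_i/h_i > R on the types above it.
Rate on top 1: 0.8903. cockles: 1.05 > 0.8903 → include.
Rate on top 2: 0.9465. dogwhelks: 0.679 < 0.9465 → exclude; stop.
Optimal diet: winkles, cockles — 2 of 4 types.

2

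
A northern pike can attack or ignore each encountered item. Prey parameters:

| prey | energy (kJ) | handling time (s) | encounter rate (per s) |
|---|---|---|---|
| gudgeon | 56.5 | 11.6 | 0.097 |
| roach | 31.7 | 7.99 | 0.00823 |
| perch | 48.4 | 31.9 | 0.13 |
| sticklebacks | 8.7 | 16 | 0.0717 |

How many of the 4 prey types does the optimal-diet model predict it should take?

2

Rank by E/h (kJ/s): gudgeon 4.87, roach 3.97, perch 1.52, sticklebacks 0.544. Include each in turn until the next type's E/h falls below the running intake rate.
Rate on top 1: 2.579. roach: 3.97 > 2.579 → include.
Rate on top 2: 2.62. perch: 1.52 < 2.62 → exclude; stop.
Optimal diet: gudgeon, roach — 2 of 4 types.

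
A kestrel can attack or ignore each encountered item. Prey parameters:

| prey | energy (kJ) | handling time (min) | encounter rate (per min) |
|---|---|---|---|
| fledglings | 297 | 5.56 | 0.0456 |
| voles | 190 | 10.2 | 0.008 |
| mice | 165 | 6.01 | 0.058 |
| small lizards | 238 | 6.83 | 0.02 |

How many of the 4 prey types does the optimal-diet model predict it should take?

4

Rank by E/h (kJ/min): fledglings 53.4, small lizards 34.8, mice 27.5, voles 18.6. Include each in turn until the next type's E/h falls below the running intake rate.
Rate on top 1: 10.8. small lizards: 34.8 > 10.8 → include.
Rate on top 2: 13.17. mice: 27.5 > 13.17 → include.
Rate on top 3: 16.03. voles: 18.6 > 16.03 → include.
Optimal diet: fledglings, small lizards, mice, voles — 4 of 4 types.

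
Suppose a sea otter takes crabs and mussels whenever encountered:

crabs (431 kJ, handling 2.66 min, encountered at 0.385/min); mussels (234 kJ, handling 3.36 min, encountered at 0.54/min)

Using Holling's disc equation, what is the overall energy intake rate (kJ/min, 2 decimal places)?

76.15 kJ/min

R = Σλ_iE_i / (1 + Σλ_ih_i)
Numerator: 0.385×431 + 0.54×234 = 292.3
Denominator: 1 + 0.385×2.66 + 0.54×3.36 = 3.838
R = 292.3/3.838 = 76.15 kJ/min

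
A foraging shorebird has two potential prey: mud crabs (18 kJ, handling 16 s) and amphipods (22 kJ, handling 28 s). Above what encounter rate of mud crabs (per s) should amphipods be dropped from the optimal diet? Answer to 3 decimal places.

Drop amphipods once their profitability E₂/h₂ falls below the rate achievable on mud crabs alone: E₂/h₂ = λE₁/(1 + λh₁).
Solve for λ: λE₁h₂ = E₂(1 + λh₁) → λ(E₁h₂ − E₂h₁) = E₂ → λ = E₂/(E₁h₂ − E₂h₁).
λ = 22/(18×28 − 22×16) = 22/152 = 0.1447 per s.

0.145 per s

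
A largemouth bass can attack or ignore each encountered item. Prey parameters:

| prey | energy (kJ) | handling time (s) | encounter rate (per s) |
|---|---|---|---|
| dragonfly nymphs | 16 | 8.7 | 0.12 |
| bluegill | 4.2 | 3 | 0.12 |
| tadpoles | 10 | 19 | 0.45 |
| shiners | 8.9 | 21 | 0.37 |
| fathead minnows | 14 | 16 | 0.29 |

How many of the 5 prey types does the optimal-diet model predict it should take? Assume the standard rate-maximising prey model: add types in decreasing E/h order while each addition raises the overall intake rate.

E/h in descending order: dragonfly nymphs 1.84, bluegill 1.4, fathead minnows 0.875, tadpoles 0.526, shiners 0.424 kJ/s. The optimal diet is the largest prefix of this list for which every included type satisfies E_i/h_i > R on the types above it.
Rate on top 1: 0.9393. bluegill: 1.4 > 0.9393 → include.
Rate on top 2: 1.008. fathead minnows: 0.875 < 1.008 → exclude; stop.
Optimal diet: dragonfly nymphs, bluegill — 2 of 5 types.

2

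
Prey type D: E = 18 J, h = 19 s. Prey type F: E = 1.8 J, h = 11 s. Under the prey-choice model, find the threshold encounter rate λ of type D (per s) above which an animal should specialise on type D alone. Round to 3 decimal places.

The zero-one rule: include type F iff E₂/h₂ > λE₁/(1+λh₁). Equality gives the switch point.
λE₁h₂ = E₂ + λE₂h₁ ⇒ λ = E₂/(E₁h₂ − E₂h₁) = 1.8/(198 − 34.2) = 0.01099 per s.

0.011 per s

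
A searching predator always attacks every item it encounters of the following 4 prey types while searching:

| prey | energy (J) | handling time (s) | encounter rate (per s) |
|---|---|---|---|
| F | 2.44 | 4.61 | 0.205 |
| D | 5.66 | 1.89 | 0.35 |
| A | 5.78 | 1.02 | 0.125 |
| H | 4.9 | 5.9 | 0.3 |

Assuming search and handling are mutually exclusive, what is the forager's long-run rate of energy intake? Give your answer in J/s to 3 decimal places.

1.038 J/s

R = Σλ_iE_i / (1 + Σλ_ih_i)
Numerator: 0.205×2.44 + 0.35×5.66 + 0.125×5.78 + 0.3×4.9 = 4.674
Denominator: 1 + 0.205×4.61 + 0.35×1.89 + 0.125×1.02 + 0.3×5.9 = 4.504
R = 4.674/4.504 = 1.038 J/s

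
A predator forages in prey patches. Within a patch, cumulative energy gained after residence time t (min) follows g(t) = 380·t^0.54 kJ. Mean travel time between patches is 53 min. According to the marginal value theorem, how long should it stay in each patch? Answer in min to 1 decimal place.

62.2 min

Optimal t* satisfies g'(t*) = g(t*)/(T + t*).
g'(t) = 0.54·380·t^-0.46. Setting 0.54·380·t^-0.46 = 380·t^0.54/(53+t) gives 0.54(53+t) = t, so 0.46·t = 0.54×53.
t* = 0.54×53/0.46 = 62.22 min.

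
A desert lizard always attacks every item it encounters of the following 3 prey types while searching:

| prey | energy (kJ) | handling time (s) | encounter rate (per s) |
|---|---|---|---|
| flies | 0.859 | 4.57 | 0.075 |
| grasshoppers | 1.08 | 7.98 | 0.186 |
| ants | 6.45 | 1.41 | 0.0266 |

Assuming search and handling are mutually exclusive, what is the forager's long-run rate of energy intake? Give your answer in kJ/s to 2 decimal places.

0.15 kJ/s

Energy encountered per unit search time: 0.075×0.859 + 0.186×1.08 + 0.0266×6.45 = 0.4369 kJ/s.
Handling time per unit search time: 0.075×4.57 + 0.186×7.98 + 0.0266×1.41 = 1.865.
Rate = 0.4369/(1 + 1.865) = 0.1525 kJ/s.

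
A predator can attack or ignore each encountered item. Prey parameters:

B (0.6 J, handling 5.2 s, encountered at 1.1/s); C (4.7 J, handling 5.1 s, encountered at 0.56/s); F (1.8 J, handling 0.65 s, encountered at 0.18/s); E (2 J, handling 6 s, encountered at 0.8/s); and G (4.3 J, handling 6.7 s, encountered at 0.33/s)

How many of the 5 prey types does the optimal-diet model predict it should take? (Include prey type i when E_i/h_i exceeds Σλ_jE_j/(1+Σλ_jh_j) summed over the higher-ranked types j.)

2

Rank by E/h (J/s): F 2.77, C 0.922, G 0.642, E 0.333, B 0.115. Include each in turn until the next type's E/h falls below the running intake rate.
Rate on top 1: 0.2901. C: 0.922 > 0.2901 → include.
Rate on top 2: 0.744. G: 0.642 < 0.744 → exclude; stop.
Optimal diet: F, C — 2 of 5 types.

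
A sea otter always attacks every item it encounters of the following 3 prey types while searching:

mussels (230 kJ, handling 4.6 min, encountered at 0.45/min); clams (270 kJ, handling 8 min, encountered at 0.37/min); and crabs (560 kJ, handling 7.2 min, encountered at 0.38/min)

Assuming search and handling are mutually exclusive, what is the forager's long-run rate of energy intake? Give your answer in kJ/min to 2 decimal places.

47.48 kJ/min

R = Σλ_iE_i / (1 + Σλ_ih_i)
Numerator: 0.45×230 + 0.37×270 + 0.38×560 = 416.2
Denominator: 1 + 0.45×4.6 + 0.37×8 + 0.38×7.2 = 8.766
R = 416.2/8.766 = 47.48 kJ/min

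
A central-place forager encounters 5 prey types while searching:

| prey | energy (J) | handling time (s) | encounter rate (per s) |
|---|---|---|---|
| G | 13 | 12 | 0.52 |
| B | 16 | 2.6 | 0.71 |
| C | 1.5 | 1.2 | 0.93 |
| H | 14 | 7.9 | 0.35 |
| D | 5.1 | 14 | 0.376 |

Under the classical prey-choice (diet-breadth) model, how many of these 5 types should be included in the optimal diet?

Profitabilities (E/h, J/s): B 6.15, H 1.77, C 1.25, G 1.08, D 0.364. Add prey in this order while the next type's profitability exceeds the intake rate on those already taken.
Rate on top 1: 3.992. H: 1.77 < 3.992 → exclude; stop.
Optimal diet: B — 1 of 5 types.

1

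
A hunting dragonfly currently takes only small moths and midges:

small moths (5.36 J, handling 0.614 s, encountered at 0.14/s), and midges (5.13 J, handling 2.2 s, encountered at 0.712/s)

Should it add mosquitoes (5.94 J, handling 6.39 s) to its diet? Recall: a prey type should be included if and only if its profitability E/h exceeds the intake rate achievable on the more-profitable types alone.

No

Current rate: (0.14×5.36 + 0.712×5.13)/(1 + 0.14×0.614 + 0.712×2.2) = 1.66 J/s.
mosquitoes: E/h = 5.94/6.39 = 0.9296 J/s.
Since 0.9296 < R, time spent handling mosquitoes is better spent searching.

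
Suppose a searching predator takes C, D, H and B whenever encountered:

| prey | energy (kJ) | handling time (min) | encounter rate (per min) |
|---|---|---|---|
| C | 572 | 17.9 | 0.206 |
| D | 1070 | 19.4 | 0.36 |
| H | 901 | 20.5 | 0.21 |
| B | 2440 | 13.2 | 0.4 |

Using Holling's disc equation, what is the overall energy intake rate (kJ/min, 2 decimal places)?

R = (0.206×572 + 0.36×1070 + 0.21×901 + 0.4×2440) / (1 + 0.206×17.9 + 0.36×19.4 + 0.21×20.5 + 0.4×13.2) = 1668/21.26 = 78.48 kJ/min.

78.48 kJ/min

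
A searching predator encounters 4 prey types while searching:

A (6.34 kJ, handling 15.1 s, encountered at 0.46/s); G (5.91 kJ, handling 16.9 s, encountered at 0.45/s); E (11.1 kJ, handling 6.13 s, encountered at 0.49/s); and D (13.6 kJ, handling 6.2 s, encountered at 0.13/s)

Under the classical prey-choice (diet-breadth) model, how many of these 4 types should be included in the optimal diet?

E/h in descending order: D 2.19, E 1.81, A 0.42, G 0.35 kJ/s. The optimal diet is the largest prefix of this list for which every included type satisfies E_i/h_i > R on the types above it.
Rate on top 1: 0.979. E: 1.81 > 0.979 → include.
Rate on top 2: 1.498. A: 0.42 < 1.498 → exclude; stop.
Optimal diet: D, E — 2 of 4 types.

2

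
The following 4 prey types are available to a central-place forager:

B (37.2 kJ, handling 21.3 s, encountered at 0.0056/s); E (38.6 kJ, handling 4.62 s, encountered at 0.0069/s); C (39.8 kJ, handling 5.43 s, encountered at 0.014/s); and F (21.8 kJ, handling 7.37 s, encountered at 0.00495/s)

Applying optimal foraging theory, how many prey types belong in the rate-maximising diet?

4

Profitabilities (E/h, kJ/s): E 8.35, C 7.33, F 2.96, B 1.75. Add prey in this order while the next type's profitability exceeds the intake rate on those already taken.
Rate on top 1: 0.2581. C: 7.33 > 0.2581 → include.
Rate on top 2: 0.7433. F: 2.96 > 0.7433 → include.
Rate on top 3: 0.8139. B: 1.75 > 0.8139 → include.
Optimal diet: E, C, F, B — 4 of 4 types.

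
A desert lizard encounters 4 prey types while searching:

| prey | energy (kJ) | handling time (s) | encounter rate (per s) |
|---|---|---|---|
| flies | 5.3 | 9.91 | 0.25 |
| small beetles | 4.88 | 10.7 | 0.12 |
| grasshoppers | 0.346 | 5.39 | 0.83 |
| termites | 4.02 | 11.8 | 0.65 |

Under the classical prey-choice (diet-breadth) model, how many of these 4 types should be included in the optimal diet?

E/h in descending order: flies 0.535, small beetles 0.456, termites 0.341, grasshoppers 0.0642 kJ/s. The optimal diet is the largest prefix of this list for which every included type satisfies E_i/h_i > R on the types above it.
Rate on top 1: 0.381. small beetles: 0.456 > 0.381 → include.
Rate on top 2: 0.4013. termites: 0.341 < 0.4013 → exclude; stop.
Optimal diet: flies, small beetles — 2 of 4 types.

2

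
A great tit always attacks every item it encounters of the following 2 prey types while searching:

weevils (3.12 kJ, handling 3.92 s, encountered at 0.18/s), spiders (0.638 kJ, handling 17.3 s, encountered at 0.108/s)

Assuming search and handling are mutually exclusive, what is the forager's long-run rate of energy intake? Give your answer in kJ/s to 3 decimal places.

0.176 kJ/s

Energy encountered per unit search time: 0.18×3.12 + 0.108×0.638 = 0.6305 kJ/s.
Handling time per unit search time: 0.18×3.92 + 0.108×17.3 = 2.574.
Rate = 0.6305/(1 + 2.574) = 0.1764 kJ/s.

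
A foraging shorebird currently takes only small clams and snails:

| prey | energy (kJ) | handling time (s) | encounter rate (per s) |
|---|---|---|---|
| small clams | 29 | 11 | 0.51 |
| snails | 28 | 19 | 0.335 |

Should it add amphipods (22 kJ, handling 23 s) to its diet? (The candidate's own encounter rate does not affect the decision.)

No

Current rate: (0.51×29 + 0.335×28)/(1 + 0.51×11 + 0.335×19) = 1.863 kJ/s.
amphipods: E/h = 22/23 = 0.9565 kJ/s.
Since 0.9565 < R, time spent handling amphipods is better spent searching.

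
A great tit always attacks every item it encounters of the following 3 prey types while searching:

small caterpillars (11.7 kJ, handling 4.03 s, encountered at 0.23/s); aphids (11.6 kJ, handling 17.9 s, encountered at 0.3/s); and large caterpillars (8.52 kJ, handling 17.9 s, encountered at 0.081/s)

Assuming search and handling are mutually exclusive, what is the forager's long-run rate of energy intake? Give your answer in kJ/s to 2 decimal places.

0.78 kJ/s

R = (0.23×11.7 + 0.3×11.6 + 0.081×8.52) / (1 + 0.23×4.03 + 0.3×17.9 + 0.081×17.9) = 6.861/8.747 = 0.7844 kJ/s.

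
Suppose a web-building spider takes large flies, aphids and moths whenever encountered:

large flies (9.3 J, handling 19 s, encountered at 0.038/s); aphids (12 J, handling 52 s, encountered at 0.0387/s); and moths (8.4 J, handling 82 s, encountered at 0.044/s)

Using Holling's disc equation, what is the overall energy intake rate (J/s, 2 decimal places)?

R = Σλ_iE_i / (1 + Σλ_ih_i)
Numerator: 0.038×9.3 + 0.0387×12 + 0.044×8.4 = 1.187
Denominator: 1 + 0.038×19 + 0.0387×52 + 0.044×82 = 7.342
R = 1.187/7.342 = 0.1617 J/s

0.16 J/s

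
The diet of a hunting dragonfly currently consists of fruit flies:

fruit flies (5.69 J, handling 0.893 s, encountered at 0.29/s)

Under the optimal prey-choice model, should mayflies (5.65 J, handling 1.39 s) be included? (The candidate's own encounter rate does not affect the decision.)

Yes

Intake rate on the current diet: R = (0.29×5.69) / (1 + 0.29×0.893) = 1.65/1.259 = 1.311 J/s.
mayflies: E/h = 5.65/1.39 = 4.065 J/s.
Since 4.065 > R, including mayflies increases the long-run rate.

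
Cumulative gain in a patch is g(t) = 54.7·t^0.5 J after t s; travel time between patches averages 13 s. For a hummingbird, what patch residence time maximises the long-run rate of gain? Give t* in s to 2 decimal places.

13.00 s

Optimal t* satisfies g'(t*) = g(t*)/(T + t*).
g'(t) = 0.5·54.7·t^-0.5. Setting 0.5·54.7·t^-0.5 = 54.7·t^0.5/(13+t) gives 0.5(13+t) = t, so 0.50·t = 0.5×13.
t* = 0.5×13/0.50 = 13 s.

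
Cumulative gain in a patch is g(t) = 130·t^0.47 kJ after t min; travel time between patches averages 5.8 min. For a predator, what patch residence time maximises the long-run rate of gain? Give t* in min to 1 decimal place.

Maximise g(t)/(T+t): set derivative to zero → g'(t)(T+t) = g(t).
g'(t) = 0.47·130·t^-0.53. Setting 0.47·130·t^-0.53 = 130·t^0.47/(5.8+t) gives 0.47(5.8+t) = t, so 0.53·t = 0.47×5.8.
t* = 0.47×5.8/0.53 = 5.143 min.

5.1 min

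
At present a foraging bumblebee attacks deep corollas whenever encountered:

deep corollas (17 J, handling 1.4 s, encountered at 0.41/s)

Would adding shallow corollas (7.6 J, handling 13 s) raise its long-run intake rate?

Current rate: (0.41×17)/(1 + 0.41×1.4) = 4.428 J/s.
shallow corollas: E/h = 7.6/13 = 0.5846 J/s.
Since 0.5846 < R, time spent handling shallow corollas is better spent searching.

No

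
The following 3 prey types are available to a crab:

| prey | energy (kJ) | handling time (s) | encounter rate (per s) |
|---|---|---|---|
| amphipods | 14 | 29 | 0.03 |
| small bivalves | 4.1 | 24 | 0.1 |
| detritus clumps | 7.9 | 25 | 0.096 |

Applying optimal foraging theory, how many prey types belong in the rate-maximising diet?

Rank by E/h (kJ/s): amphipods 0.483, detritus clumps 0.316, small bivalves 0.171. Include each in turn until the next type's E/h falls below the running intake rate.
Rate on top 1: 0.2246. detritus clumps: 0.316 > 0.2246 → include.
Rate on top 2: 0.276. small bivalves: 0.171 < 0.276 → exclude; stop.
Optimal diet: amphipods, detritus clumps — 2 of 3 types.

2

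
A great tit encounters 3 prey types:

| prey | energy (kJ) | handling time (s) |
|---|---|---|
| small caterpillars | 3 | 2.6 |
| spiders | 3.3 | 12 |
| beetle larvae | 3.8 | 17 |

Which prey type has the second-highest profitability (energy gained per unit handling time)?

In descending order of E/h:
small caterpillars: 3/2.6 = 1.15 kJ/s
spiders: 3.3/12 = 0.275 kJ/s
beetle larvae: 3.8/17 = 0.224 kJ/s

spiders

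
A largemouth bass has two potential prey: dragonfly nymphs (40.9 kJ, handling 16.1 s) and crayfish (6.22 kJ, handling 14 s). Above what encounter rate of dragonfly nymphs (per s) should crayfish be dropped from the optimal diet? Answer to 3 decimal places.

0.013 per s

The zero-one rule: include crayfish iff E₂/h₂ > λE₁/(1+λh₁). Equality gives the switch point.
λE₁h₂ = E₂ + λE₂h₁ ⇒ λ = E₂/(E₁h₂ − E₂h₁) = 6.22/(572.6 − 100.1) = 0.01317 per s.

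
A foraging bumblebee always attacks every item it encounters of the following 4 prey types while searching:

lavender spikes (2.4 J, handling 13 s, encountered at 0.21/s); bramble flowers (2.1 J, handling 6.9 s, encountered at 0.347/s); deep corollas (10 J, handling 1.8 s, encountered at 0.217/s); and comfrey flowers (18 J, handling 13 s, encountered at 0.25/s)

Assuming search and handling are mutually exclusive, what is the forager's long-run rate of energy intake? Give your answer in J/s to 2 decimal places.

R = Σλ_iE_i / (1 + Σλ_ih_i)
Numerator: 0.21×2.4 + 0.347×2.1 + 0.217×10 + 0.25×18 = 7.903
Denominator: 1 + 0.21×13 + 0.347×6.9 + 0.217×1.8 + 0.25×13 = 9.765
R = 7.903/9.765 = 0.8093 J/s

0.81 J/s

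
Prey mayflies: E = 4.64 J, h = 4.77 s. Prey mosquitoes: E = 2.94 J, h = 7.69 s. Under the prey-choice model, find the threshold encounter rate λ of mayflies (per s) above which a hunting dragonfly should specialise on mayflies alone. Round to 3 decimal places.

0.136 per s

At the threshold, the rate on mayflies alone equals the profitability of mosquitoes: λ·4.64/(1 + λ·4.77) = 2.94/7.69 = 0.3823.
Rearranging, λ(4.64 − 0.3823×4.77) = 0.3823, so λ = 0.3823/2.816 = 0.1357 per s.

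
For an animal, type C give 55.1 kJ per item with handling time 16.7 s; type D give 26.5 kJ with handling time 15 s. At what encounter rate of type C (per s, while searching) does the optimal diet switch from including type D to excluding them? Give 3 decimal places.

0.069 per s

Drop type D once their profitability E₂/h₂ falls below the rate achievable on type C alone: E₂/h₂ = λE₁/(1 + λh₁).
Solve for λ: λE₁h₂ = E₂(1 + λh₁) → λ(E₁h₂ − E₂h₁) = E₂ → λ = E₂/(E₁h₂ − E₂h₁).
λ = 26.5/(55.1×15 − 26.5×16.7) = 26.5/384 = 0.06902 per s.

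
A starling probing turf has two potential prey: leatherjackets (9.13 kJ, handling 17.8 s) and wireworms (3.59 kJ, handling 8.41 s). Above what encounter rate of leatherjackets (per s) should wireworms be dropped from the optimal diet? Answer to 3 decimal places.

Drop wireworms once their profitability E₂/h₂ falls below the rate achievable on leatherjackets alone: E₂/h₂ = λE₁/(1 + λh₁).
Solve for λ: λE₁h₂ = E₂(1 + λh₁) → λ(E₁h₂ − E₂h₁) = E₂ → λ = E₂/(E₁h₂ − E₂h₁).
λ = 3.59/(9.13×8.41 − 3.59×17.8) = 3.59/12.88 = 0.2787 per s.

0.279 per s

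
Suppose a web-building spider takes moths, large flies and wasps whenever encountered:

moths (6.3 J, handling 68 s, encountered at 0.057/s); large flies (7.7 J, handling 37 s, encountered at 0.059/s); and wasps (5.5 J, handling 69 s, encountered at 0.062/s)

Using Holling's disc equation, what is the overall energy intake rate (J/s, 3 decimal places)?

R = (0.057×6.3 + 0.059×7.7 + 0.062×5.5) / (1 + 0.057×68 + 0.059×37 + 0.062×69) = 1.154/11.34 = 0.1018 J/s.

0.102 J/s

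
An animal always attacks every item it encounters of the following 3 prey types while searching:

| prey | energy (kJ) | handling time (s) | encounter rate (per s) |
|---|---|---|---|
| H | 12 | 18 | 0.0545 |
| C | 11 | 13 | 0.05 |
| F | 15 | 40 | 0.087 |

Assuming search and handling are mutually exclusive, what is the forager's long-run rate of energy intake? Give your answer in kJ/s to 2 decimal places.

Energy encountered per unit search time: 0.0545×12 + 0.05×11 + 0.087×15 = 2.509 kJ/s.
Handling time per unit search time: 0.0545×18 + 0.05×13 + 0.087×40 = 5.111.
Rate = 2.509/(1 + 5.111) = 0.4106 kJ/s.

0.41 kJ/s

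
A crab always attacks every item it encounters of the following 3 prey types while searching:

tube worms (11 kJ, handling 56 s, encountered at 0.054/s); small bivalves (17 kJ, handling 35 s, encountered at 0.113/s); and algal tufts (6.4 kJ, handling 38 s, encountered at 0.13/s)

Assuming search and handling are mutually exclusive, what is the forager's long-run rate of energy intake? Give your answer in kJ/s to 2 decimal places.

0.26 kJ/s

Energy encountered per unit search time: 0.054×11 + 0.113×17 + 0.13×6.4 = 3.347 kJ/s.
Handling time per unit search time: 0.054×56 + 0.113×35 + 0.13×38 = 11.92.
Rate = 3.347/(1 + 11.92) = 0.2591 kJ/s.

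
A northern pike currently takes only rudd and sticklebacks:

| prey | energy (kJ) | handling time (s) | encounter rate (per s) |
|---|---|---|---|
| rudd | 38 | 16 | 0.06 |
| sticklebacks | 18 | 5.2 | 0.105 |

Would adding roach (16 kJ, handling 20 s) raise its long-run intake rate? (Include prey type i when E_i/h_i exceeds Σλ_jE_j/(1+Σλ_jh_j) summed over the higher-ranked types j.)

Current rate: (0.06×38 + 0.105×18)/(1 + 0.06×16 + 0.105×5.2) = 1.664 kJ/s.
Profitability of roach: 16/20 = 0.8 kJ/s.
0.8 < 1.664, so adding roach would lower the average — exclude it.

No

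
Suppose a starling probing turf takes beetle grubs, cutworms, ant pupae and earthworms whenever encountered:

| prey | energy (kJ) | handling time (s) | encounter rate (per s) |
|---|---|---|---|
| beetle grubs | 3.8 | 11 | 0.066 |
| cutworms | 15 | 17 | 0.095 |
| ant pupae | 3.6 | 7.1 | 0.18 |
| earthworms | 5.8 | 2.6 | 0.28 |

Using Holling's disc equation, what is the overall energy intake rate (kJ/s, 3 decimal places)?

0.738 kJ/s

R = Σλ_iE_i / (1 + Σλ_ih_i)
Numerator: 0.066×3.8 + 0.095×15 + 0.18×3.6 + 0.28×5.8 = 3.948
Denominator: 1 + 0.066×11 + 0.095×17 + 0.18×7.1 + 0.28×2.6 = 5.347
R = 3.948/5.347 = 0.7383 kJ/s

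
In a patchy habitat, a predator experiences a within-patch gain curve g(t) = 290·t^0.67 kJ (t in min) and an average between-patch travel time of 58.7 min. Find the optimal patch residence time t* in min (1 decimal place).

Optimal t* satisfies g'(t*) = g(t*)/(T + t*).
g'(t) = 0.67·290·t^-0.33. Setting 0.67·290·t^-0.33 = 290·t^0.67/(58.7+t) gives 0.67(58.7+t) = t, so 0.33·t = 0.67×58.7.
t* = 0.67×58.7/0.33 = 119.2 min.

119.2 min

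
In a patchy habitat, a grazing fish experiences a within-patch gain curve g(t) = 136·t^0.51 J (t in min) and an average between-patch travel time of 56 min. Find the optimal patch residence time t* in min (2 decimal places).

Maximise g(t)/(T+t): set derivative to zero → g'(t)(T+t) = g(t).
g'(t) = 0.51·136·t^-0.49. Setting 0.51·136·t^-0.49 = 136·t^0.51/(56+t) gives 0.51(56+t) = t, so 0.49·t = 0.51×56.
t* = 0.51×56/0.49 = 58.29 min.

58.29 min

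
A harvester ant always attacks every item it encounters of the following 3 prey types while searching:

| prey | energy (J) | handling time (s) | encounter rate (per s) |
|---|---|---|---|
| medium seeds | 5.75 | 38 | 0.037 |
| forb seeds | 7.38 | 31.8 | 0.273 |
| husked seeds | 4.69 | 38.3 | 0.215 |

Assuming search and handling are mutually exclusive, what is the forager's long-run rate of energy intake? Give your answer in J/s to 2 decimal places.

R = Σλ_iE_i / (1 + Σλ_ih_i)
Numerator: 0.037×5.75 + 0.273×7.38 + 0.215×4.69 = 3.236
Denominator: 1 + 0.037×38 + 0.273×31.8 + 0.215×38.3 = 19.32
R = 3.236/19.32 = 0.1675 J/s

0.17 J/s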